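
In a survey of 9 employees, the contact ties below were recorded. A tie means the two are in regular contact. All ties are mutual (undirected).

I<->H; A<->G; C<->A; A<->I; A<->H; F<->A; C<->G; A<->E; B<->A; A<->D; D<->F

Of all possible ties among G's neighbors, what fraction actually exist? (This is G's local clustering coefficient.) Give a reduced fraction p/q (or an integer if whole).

1

G's neighbors: A and C (k = 2).
Possible neighbor pairs: C(2,2) = 1. Edges among them: A–C → e = 1.
Clustering(G) = 1/1.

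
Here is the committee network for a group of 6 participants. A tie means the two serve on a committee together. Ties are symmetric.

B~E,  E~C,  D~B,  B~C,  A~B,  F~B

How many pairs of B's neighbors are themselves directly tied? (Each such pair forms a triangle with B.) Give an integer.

1

B's neighbors: A, C, D, E, and F.
Neighbor pairs that are themselves tied: B–C–E. Each forms one triangle with B, for 1 in total.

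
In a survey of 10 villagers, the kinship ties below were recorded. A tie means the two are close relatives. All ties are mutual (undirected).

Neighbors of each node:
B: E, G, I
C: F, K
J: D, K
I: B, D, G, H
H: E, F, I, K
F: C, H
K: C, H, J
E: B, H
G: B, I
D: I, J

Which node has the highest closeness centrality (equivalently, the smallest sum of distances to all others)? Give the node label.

Farness (sum of distances to all others) for each node — B:20, C:23, D:19, E:19, F:20, G:21, H:14, I:15, J:20, K:17.
The smallest farness is 14, for H, so H has the highest closeness.

H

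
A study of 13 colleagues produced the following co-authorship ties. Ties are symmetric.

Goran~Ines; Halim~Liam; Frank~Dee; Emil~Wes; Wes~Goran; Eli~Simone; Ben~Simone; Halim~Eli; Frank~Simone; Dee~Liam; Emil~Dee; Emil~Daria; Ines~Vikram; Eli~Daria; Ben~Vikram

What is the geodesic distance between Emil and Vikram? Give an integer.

One shortest route is Emil – Wes – Goran – Ines – Vikram, which uses 4 edges, and at distance 3 from Emil we only reach {Halim, Ines, Simone}, which does not include Vikram. So d(Emil,Vikram) = 4.

4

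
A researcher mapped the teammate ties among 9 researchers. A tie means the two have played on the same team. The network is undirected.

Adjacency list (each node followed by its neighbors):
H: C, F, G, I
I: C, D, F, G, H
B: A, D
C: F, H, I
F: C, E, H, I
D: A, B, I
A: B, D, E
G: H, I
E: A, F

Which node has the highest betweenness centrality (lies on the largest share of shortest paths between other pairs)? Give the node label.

Unnormalized betweenness of each node: A:5/2, B:0, C:0, D:15/2, E:5/2, F:5, G:0, H:3/2, I:11.
I has the largest value, 11, making it the main broker — the node through which the most shortest paths run.

I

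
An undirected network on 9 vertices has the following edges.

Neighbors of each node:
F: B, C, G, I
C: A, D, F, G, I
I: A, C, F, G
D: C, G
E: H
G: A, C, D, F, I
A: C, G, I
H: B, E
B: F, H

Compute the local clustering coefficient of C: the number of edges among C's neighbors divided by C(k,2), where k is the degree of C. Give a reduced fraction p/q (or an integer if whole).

C's neighbors: A, D, F, G, and I (k = 5).
Possible neighbor pairs: C(5,2) = 10. Edges among them: A–G, A–I, D–G, F–G, F–I, G–I → e = 6.
Clustering(C) = 6/10 = 3/5.

3/5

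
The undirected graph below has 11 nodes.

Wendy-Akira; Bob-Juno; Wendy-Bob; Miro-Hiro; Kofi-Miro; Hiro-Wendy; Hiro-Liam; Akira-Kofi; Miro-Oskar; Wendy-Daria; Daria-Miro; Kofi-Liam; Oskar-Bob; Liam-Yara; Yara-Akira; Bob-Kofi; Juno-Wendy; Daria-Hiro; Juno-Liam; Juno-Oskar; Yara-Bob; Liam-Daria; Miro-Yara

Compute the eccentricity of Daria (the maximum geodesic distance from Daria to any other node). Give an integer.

Distances from Daria: Akira:2, Bob:2, Hiro:1, Juno:2, Kofi:2, Liam:1, Miro:1, Oskar:2, Wendy:1, Yara:2.
The largest is 2 (to Juno, Akira, Bob, Kofi, Yara, and Oskar), so the eccentricity of Daria is 2.

2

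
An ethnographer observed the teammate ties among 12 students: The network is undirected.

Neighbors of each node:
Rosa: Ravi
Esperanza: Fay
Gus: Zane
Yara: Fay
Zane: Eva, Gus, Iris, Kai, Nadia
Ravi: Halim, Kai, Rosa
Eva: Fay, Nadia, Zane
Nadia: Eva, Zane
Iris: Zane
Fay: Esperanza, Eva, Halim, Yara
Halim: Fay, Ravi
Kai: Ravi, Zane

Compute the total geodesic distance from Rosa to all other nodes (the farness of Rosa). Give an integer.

Distances from Rosa: Esperanza:4, Eva:4, Fay:3, Gus:4, Halim:2, Iris:4, Kai:2, Nadia:4, Ravi:1, Yara:4, Zane:3.
Sum = 4 + 4 + 3 + 4 + 2 + 4 + 2 + 4 + 1 + 4 + 3 = 35.

35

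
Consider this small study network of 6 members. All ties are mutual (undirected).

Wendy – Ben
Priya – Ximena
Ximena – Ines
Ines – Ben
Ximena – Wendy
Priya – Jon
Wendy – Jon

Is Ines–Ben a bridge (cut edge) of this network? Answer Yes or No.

No

Even without that edge, Ines still reaches Ben via Ines – Ximena – Wendy – Ben, so the network stays connected. Not a bridge.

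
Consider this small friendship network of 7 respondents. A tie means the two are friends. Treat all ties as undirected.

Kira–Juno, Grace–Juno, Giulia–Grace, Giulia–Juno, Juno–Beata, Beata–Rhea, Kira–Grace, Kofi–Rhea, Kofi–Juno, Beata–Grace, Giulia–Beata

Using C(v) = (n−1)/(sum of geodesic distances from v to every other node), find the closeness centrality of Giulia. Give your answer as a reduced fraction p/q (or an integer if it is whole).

2/3

Distances from Giulia: Beata:1, Grace:1, Juno:1, Kira:2, Kofi:2, Rhea:2. Sum = 9.
n = 7, so closeness = 6/9 = 2/3.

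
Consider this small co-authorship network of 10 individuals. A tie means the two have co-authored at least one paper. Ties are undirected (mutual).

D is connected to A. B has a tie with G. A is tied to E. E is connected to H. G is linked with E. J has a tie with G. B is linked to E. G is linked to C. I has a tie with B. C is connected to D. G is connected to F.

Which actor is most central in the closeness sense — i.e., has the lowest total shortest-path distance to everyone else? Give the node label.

Farness (sum of distances to all others) for each node — A:19, B:16, C:18, D:22, E:14, F:21, G:13, H:22, I:24, J:21.
The smallest farness is 13, for G, so G has the highest closeness.

G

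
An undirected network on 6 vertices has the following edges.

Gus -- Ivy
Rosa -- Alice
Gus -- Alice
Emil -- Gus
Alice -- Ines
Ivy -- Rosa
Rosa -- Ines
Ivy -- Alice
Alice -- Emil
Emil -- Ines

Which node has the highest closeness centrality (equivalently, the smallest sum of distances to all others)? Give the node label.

Farness (sum of distances to all others) for each node — Alice:5, Emil:7, Gus:7, Ines:7, Ivy:7, Rosa:7.
The smallest farness is 5, for Alice, so Alice has the highest closeness.

Alice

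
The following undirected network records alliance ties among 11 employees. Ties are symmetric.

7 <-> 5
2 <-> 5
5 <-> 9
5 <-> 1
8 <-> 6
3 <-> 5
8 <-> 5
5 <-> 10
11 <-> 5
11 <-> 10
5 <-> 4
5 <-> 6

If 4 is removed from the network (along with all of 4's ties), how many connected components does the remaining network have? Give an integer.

4's neighbors (5) remain reachable from one another through other ties, so the rest of the network stays in one piece.

1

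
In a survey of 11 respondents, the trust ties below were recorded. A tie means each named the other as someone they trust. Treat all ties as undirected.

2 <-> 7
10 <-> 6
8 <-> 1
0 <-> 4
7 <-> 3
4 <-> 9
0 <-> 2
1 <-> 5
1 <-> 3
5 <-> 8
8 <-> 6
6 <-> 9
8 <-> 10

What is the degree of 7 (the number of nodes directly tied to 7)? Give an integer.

2

7 is directly tied to 2 and 3. That is 2 neighbors, so the degree of 7 is 2.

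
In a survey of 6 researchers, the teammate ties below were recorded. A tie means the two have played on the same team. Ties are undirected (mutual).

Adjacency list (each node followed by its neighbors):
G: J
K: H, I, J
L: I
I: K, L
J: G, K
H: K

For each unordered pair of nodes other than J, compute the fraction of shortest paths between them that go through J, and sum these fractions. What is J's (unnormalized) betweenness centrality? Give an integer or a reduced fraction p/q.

4

Pairs whose geodesics pass through J — L–G: 1; G–K: 1; G–H: 1; G–I: 1.
All other pairs contribute 0.
Summing the contributions gives betweenness(J) = 4.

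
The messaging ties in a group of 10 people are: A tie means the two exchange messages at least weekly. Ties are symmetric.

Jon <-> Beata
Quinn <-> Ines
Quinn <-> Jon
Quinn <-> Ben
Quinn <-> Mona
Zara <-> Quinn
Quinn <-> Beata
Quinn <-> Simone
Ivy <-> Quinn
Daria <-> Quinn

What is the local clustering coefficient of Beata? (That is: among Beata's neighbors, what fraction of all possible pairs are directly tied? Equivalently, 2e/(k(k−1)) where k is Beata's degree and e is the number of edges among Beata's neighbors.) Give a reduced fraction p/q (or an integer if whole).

1

Beata's neighbors: Jon and Quinn (k = 2).
Possible neighbor pairs: C(2,2) = 1. Edges among them: Jon–Quinn → e = 1.
Clustering(Beata) = 1/1.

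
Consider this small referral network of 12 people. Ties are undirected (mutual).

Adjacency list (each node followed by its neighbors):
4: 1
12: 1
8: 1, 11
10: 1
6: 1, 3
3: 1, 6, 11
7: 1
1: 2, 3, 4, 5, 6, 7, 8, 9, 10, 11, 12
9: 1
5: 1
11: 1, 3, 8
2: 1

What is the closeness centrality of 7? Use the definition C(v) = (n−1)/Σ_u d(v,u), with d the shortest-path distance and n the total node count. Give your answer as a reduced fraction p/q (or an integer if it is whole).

11/21

Distances from 7: 1:1, 2:2, 3:2, 4:2, 5:2, 6:2, 8:2, 9:2, 10:2, 11:2, 12:2. Sum = 21.
n = 12, so closeness = 11/21.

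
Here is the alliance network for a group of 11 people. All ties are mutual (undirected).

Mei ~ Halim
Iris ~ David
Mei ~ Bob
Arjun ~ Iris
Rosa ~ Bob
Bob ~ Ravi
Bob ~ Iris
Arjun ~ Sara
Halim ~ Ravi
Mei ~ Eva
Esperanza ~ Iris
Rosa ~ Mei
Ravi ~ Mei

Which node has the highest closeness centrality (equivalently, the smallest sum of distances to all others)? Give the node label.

Bob

Farness (sum of distances to all others) for each node — Arjun:25, Bob:17, David:27, Esperanza:27, Eva:29, Halim:28, Iris:18, Mei:20, Ravi:22, Rosa:23, Sara:34.
The smallest farness is 17, for Bob, so Bob has the highest closeness.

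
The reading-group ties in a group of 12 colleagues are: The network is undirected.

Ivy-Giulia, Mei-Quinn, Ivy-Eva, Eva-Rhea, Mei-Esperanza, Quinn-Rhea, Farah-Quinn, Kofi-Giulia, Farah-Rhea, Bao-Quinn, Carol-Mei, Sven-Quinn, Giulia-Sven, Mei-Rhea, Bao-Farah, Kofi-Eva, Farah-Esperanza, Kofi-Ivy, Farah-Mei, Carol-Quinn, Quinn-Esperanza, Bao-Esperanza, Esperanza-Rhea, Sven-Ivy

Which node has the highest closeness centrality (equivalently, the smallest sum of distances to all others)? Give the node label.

Farness (sum of distances to all others) for each node — Bao:24, Carol:25, Esperanza:20, Eva:21, Farah:20, Giulia:25, Ivy:23, Kofi:27, Mei:20, Quinn:16, Rhea:18, Sven:19.
The smallest farness is 16, for Quinn, so Quinn has the highest closeness.

Quinn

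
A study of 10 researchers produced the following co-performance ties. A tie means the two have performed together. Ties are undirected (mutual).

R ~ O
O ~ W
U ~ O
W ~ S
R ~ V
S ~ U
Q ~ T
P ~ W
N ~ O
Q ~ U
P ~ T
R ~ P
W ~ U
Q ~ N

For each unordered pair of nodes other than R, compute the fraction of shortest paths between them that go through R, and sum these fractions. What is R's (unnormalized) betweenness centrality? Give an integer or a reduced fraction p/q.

Pairs whose geodesics pass through R — Q–V: 3/3; S–V: 3/3; P–N: 1/3; P–V: 1; P–O: 1/2; T–V: 1; T–O: 1/4; N–V: 1; U–V: 1; V–W: 2/2; V–O: 1.
All other pairs contribute 0.
Summing the contributions gives betweenness(R) = 109/12.

109/12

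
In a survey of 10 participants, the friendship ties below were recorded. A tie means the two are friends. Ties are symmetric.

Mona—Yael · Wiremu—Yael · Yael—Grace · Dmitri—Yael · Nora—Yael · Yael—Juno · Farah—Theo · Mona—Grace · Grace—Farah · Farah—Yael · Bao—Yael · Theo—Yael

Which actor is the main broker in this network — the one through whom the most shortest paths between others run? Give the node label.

Unnormalized betweenness of each node: Bao:0, Dmitri:0, Farah:1/2, Grace:1/2, Juno:0, Mona:0, Nora:0, Theo:0, Wiremu:0, Yael:32.
Yael has the largest value, 32, making it the main broker — the node through which the most shortest paths run.

Yael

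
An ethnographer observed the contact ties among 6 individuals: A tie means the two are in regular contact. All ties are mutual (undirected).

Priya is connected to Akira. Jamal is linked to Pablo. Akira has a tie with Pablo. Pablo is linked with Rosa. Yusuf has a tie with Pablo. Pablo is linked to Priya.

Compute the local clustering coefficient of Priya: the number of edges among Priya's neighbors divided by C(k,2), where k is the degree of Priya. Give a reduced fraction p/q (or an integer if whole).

1

Priya's neighbors: Akira and Pablo (k = 2).
Possible neighbor pairs: C(2,2) = 1. Edges among them: Akira–Pablo → e = 1.
Clustering(Priya) = 1/1.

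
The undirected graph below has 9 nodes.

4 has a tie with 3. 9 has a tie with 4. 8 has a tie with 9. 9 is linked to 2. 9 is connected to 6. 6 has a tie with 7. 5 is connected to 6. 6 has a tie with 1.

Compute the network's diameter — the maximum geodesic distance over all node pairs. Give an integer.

Eccentricity of each node (its greatest distance to any other): 1:4, 2:3, 3:4, 4:3, 5:4, 6:3, 7:4, 8:3, 9:2.
The maximum eccentricity is 4, realized for instance by the pair 7–3 via 7 – 6 – 9 – 4 – 3. So the diameter is 4.

4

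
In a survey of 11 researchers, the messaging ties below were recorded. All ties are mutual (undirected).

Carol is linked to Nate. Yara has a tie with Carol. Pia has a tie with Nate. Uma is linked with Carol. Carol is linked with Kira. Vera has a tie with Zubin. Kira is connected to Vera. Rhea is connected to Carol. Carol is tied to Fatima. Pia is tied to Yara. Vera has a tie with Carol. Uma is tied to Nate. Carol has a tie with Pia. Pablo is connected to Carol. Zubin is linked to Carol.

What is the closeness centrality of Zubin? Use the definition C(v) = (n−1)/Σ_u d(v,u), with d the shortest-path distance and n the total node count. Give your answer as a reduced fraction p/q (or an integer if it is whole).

5/9

Distances from Zubin: Carol:1, Fatima:2, Kira:2, Nate:2, Pablo:2, Pia:2, Rhea:2, Uma:2, Vera:1, Yara:2. Sum = 18.
n = 11, so closeness = 10/18 = 5/9.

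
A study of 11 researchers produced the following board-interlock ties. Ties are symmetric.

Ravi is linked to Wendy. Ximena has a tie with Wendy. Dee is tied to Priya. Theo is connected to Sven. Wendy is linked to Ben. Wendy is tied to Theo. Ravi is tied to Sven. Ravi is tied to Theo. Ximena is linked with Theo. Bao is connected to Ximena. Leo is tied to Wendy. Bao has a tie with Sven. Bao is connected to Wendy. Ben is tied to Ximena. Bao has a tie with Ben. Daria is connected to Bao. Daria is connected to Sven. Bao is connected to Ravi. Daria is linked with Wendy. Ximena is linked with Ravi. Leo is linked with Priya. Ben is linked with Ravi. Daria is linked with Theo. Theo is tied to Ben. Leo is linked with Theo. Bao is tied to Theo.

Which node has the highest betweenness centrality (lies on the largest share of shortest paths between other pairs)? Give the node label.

Leo

Unnormalized betweenness of each node: Bao:11/6, Ben:0, Daria:1/4, Dee:0, Leo:16, Priya:9, Ravi:11/12, Sven:1/4, Theo:37/3, Wendy:101/12, Ximena:0.
Leo has the largest value, 16, making it the main broker — the node through which the most shortest paths run.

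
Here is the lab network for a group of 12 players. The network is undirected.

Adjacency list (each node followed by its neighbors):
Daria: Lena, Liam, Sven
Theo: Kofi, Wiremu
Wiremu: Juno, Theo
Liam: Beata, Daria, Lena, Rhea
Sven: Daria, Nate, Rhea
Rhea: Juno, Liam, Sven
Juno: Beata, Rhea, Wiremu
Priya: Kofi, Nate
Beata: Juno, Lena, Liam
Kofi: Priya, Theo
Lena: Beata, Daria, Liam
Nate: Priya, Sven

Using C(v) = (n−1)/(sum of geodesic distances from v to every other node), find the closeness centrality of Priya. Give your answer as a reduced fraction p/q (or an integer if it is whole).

Distances from Priya: Beata:5, Daria:3, Juno:4, Kofi:1, Lena:4, Liam:4, Nate:1, Rhea:3, Sven:2, Theo:2, Wiremu:3. Sum = 32.
n = 12, so closeness = 11/32.

11/32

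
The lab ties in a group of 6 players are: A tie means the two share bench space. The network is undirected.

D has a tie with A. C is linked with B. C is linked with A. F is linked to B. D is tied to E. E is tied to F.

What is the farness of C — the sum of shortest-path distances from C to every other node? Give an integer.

Distances from C: A:1, B:1, D:2, E:3, F:2.
Sum = 1 + 1 + 2 + 3 + 2 = 9.

9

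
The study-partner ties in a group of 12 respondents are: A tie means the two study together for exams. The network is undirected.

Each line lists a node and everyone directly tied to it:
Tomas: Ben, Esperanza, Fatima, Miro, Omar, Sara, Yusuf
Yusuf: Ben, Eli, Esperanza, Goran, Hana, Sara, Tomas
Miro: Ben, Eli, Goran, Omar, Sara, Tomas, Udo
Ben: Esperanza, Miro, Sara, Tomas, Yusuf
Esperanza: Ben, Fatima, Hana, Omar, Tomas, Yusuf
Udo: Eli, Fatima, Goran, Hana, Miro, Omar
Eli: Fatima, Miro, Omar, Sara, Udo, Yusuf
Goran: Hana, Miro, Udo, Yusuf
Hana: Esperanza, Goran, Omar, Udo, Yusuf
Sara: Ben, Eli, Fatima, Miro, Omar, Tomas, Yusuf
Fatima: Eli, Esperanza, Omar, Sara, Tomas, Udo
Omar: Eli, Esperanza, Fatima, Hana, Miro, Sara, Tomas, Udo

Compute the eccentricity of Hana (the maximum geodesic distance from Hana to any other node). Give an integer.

2

Distances from Hana: Ben:2, Eli:2, Esperanza:1, Fatima:2, Goran:1, Miro:2, Omar:1, Sara:2, Tomas:2, Udo:1, Yusuf:1.
The largest is 2 (to Sara, Eli, Miro, Fatima, Tomas, and Ben), so the eccentricity of Hana is 2.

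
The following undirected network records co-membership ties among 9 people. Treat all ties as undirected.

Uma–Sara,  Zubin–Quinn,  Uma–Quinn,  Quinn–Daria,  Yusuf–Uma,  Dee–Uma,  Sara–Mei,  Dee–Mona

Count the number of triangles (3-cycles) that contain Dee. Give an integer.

Dee's neighbors are Mona and Uma, but none of them are tied to each other, so no triangle contains Dee.

0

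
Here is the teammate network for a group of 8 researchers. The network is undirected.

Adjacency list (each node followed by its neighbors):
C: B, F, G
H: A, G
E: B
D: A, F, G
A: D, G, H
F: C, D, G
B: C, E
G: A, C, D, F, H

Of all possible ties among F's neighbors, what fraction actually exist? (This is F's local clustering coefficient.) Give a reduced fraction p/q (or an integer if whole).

2/3

F's neighbors: C, D, and G (k = 3).
Possible neighbor pairs: C(3,2) = 3. Edges among them: C–G, D–G → e = 2.
Clustering(F) = 2/3.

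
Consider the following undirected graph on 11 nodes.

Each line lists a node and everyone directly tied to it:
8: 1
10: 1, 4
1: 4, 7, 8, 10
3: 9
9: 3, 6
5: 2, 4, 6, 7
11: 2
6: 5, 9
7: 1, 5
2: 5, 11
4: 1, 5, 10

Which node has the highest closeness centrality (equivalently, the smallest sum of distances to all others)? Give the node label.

Farness (sum of distances to all others) for each node — 1:25, 2:25, 3:39, 4:21, 5:18, 6:23, 7:22, 8:34, 9:30, 10:27, 11:34.
The smallest farness is 18, for 5, so 5 has the highest closeness.

5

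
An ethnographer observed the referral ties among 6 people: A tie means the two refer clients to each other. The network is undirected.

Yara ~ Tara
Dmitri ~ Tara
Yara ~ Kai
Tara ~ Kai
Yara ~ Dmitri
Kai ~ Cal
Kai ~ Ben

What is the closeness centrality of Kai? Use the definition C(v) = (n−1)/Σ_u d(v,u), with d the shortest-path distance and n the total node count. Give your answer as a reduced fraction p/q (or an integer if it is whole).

5/6

Distances from Kai: Ben:1, Cal:1, Dmitri:2, Tara:1, Yara:1. Sum = 6.
n = 6, so closeness = 5/6.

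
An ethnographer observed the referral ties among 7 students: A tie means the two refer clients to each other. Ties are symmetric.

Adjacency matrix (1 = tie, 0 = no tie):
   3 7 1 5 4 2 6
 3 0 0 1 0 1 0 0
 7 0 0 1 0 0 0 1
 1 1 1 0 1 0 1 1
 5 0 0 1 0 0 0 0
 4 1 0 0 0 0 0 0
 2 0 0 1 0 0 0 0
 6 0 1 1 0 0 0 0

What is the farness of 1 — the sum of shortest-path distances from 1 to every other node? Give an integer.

7

Distances from 1: 2:1, 3:1, 4:2, 5:1, 6:1, 7:1.
Sum = 1 + 1 + 2 + 1 + 1 + 1 = 7.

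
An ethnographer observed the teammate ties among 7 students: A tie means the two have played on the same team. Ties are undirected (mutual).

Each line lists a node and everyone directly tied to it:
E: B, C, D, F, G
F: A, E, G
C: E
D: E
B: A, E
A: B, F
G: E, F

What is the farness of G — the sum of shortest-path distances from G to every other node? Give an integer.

10

Distances from G: A:2, B:2, C:2, D:2, E:1, F:1.
Sum = 2 + 2 + 2 + 2 + 1 + 1 = 10.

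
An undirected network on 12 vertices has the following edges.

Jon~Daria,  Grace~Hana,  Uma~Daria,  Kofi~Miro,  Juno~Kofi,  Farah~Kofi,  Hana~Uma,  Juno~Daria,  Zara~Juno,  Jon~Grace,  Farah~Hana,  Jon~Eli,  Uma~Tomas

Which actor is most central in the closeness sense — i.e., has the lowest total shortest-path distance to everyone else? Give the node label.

Farness (sum of distances to all others) for each node — Daria:21, Eli:35, Farah:26, Grace:27, Hana:24, Jon:25, Juno:23, Kofi:26, Miro:36, Tomas:34, Uma:24, Zara:33.
The smallest farness is 21, for Daria, so Daria has the highest closeness.

Daria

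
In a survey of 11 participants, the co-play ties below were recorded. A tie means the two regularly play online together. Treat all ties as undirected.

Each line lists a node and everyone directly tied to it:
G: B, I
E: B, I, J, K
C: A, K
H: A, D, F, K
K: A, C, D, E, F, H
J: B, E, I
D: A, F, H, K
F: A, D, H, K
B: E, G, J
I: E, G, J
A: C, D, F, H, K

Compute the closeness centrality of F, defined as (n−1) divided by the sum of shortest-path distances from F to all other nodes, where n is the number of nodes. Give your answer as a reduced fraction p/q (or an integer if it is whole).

10/21

Distances from F: A:1, B:3, C:2, D:1, E:2, G:4, H:1, I:3, J:3, K:1. Sum = 21.
n = 11, so closeness = 10/21.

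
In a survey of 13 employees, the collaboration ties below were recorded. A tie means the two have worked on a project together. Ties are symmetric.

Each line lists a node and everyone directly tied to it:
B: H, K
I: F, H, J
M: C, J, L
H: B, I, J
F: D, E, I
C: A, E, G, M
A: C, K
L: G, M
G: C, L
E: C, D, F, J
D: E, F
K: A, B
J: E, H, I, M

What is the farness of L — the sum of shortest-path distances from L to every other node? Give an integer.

Distances from L: A:3, B:4, C:2, D:4, E:3, F:4, G:1, H:3, I:3, J:2, K:4, M:1.
Sum = 3 + 4 + 2 + 4 + 3 + 4 + 1 + 3 + 3 + 2 + 4 + 1 = 34.

34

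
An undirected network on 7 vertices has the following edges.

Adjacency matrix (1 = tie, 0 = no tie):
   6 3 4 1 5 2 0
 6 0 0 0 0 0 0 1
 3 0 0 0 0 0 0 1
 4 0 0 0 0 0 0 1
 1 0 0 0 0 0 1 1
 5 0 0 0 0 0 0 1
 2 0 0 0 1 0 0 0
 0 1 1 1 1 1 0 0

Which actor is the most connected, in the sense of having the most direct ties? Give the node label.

0

Degrees — 0:5, 1:2, 2:1, 3:1, 4:1, 5:1, 6:1.
The maximum is 5, attained only by 0.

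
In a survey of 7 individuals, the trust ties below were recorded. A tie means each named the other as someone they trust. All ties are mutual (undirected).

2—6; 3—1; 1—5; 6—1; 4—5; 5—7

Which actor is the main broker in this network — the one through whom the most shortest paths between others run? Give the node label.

Unnormalized betweenness of each node: 1:11, 2:0, 3:0, 4:0, 5:9, 6:5, 7:0.
1 has the largest value, 11, making it the main broker — the node through which the most shortest paths run.

1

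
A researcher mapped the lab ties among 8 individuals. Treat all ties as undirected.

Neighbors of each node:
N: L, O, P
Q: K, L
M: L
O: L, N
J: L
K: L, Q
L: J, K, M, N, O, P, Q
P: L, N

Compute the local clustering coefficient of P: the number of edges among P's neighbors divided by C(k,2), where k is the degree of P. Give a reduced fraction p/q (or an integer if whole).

P's neighbors: L and N (k = 2).
Possible neighbor pairs: C(2,2) = 1. Edges among them: L–N → e = 1.
Clustering(P) = 1/1.

1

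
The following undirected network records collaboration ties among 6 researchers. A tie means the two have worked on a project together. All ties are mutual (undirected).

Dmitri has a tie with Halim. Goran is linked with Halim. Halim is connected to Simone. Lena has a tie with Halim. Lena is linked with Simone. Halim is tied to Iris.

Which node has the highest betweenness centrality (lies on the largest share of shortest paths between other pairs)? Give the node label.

Unnormalized betweenness of each node: Dmitri:0, Goran:0, Halim:9, Iris:0, Lena:0, Simone:0.
Halim has the largest value, 9, making it the main broker — the node through which the most shortest paths run.

Halim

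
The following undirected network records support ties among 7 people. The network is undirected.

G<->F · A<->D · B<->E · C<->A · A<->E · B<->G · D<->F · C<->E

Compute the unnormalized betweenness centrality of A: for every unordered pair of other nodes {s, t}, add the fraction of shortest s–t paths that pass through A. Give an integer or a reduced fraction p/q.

Pairs whose geodesics pass through A — B–D: 1/2; F–C: 1; F–E: 1/2; D–C: 1; D–E: 1.
All other pairs contribute 0.
Summing the contributions gives betweenness(A) = 4.

4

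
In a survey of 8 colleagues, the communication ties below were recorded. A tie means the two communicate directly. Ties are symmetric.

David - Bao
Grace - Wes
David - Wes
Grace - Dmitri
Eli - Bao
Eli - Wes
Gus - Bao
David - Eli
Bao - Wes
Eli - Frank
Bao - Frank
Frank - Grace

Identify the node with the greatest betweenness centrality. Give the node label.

Bao

Unnormalized betweenness of each node: Bao:41/6, David:0, Dmitri:0, Eli:5/6, Frank:3, Grace:19/3, Gus:0, Wes:5.
Bao has the largest value, 41/6, making it the main broker — the node through which the most shortest paths run.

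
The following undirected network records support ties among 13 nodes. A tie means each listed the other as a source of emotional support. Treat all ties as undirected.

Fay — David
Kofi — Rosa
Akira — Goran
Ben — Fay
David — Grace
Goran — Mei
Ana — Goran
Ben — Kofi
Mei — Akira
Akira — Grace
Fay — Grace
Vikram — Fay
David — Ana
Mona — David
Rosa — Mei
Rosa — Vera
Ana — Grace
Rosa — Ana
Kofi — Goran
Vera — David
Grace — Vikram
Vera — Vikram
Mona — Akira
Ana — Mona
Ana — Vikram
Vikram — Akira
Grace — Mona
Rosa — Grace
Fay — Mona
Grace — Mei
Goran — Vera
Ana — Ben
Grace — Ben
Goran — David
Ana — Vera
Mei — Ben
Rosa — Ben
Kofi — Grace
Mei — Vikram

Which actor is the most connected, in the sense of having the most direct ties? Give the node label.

Degrees — Akira:5, Ana:8, Ben:6, David:6, Fay:5, Goran:6, Grace:10, Kofi:4, Mei:6, Mona:5, Rosa:6, Vera:5, Vikram:6.
The maximum is 10, attained only by Grace.

Grace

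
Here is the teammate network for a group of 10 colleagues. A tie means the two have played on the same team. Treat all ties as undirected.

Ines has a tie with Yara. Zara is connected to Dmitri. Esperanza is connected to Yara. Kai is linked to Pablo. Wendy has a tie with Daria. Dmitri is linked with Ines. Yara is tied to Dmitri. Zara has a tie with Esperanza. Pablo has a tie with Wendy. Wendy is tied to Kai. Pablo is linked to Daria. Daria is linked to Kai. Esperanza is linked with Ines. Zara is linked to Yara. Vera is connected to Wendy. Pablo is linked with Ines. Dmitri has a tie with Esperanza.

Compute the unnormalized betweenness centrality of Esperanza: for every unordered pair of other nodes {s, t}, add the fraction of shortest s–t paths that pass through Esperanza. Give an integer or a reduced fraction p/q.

2

Pairs whose geodesics pass through Esperanza — Vera–Zara: 1/3; Wendy–Zara: 1/3; Pablo–Zara: 1/3; Daria–Zara: 1/3; Kai–Zara: 1/3; Ines–Zara: 1/3.
All other pairs contribute 0.
Summing the contributions gives betweenness(Esperanza) = 2.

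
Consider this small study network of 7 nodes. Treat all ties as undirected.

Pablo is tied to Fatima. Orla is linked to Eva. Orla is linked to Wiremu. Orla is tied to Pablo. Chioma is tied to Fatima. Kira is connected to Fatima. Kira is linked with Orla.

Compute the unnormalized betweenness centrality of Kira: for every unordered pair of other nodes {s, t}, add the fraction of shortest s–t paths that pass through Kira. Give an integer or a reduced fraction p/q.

Pairs whose geodesics pass through Kira — Chioma–Wiremu: 1/2; Chioma–Eva: 1/2; Chioma–Orla: 1/2; Fatima–Wiremu: 1/2; Fatima–Eva: 1/2; Fatima–Orla: 1/2.
All other pairs contribute 0.
Summing the contributions gives betweenness(Kira) = 3.

3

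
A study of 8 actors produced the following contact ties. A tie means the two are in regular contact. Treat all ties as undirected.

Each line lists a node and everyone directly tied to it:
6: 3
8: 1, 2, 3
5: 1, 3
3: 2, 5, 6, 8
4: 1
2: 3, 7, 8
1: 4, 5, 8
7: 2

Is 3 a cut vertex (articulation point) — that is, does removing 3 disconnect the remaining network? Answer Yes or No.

Yes

Removing 3 leaves {1, 2, 4, 5, 7, and 8} with no path to {6}, so the network splits into 2 components. 3 is a cut vertex.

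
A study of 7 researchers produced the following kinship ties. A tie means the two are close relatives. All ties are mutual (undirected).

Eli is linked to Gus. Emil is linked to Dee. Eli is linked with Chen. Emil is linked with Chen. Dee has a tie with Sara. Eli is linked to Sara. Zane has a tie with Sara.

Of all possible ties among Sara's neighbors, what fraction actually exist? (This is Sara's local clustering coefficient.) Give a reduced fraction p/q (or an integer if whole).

0

Sara's neighbors: Dee, Eli, and Zane (k = 3).
Possible neighbor pairs: C(3,2) = 3. Edges among them: none → e = 0.
Clustering(Sara) = 0/3 = 0.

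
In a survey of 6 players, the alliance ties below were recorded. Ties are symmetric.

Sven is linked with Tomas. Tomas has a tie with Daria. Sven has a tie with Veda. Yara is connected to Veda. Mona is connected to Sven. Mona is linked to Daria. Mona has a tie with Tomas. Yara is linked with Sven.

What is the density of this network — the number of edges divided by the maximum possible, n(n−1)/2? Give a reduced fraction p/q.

8/15

There are 8 edges and 6 nodes, so the maximum possible is C(6,2) = 15.
Density = 8/15.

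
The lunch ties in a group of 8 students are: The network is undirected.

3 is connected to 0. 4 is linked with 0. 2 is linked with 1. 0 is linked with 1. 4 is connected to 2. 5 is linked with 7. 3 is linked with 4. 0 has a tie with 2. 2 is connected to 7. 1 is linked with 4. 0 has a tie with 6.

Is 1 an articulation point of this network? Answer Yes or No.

Even without 1, every remaining node can still reach every other (the residual graph is connected), so 1 is not a cut vertex.

No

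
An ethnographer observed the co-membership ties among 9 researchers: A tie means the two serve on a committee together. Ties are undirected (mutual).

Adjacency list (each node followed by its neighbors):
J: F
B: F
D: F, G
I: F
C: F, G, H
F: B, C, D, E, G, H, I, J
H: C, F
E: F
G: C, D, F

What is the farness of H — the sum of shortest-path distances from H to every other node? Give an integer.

14

Distances from H: B:2, C:1, D:2, E:2, F:1, G:2, I:2, J:2.
Sum = 2 + 1 + 2 + 2 + 1 + 2 + 2 + 2 = 14.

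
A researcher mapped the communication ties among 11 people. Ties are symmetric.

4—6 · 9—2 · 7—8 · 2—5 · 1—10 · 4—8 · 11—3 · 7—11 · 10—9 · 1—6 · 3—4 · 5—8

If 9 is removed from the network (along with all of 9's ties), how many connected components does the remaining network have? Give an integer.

1

9's neighbors (2 and 10) remain reachable from one another through other ties, so the rest of the network stays in one piece.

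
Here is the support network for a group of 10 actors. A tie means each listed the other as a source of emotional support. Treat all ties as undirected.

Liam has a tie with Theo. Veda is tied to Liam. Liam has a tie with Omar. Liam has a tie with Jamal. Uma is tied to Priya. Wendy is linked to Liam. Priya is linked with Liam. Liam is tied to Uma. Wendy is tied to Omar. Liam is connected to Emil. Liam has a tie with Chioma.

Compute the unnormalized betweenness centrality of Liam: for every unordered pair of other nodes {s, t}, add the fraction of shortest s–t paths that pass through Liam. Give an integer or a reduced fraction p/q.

Pairs whose geodesics pass through Liam — Wendy–Uma: 1; Wendy–Chioma: 1; Wendy–Theo: 1; Wendy–Jamal: 1; Wendy–Priya: 1; Wendy–Veda: 1; Wendy–Emil: 1; Uma–Chioma: 1; Uma–Theo: 1; Uma–Jamal: 1; Uma–Veda: 1; Uma–Emil: 1; Uma–Omar: 1; Chioma–Theo: 1 … (+20 more pairs).
All other pairs contribute 0.
Summing the contributions gives betweenness(Liam) = 34.

34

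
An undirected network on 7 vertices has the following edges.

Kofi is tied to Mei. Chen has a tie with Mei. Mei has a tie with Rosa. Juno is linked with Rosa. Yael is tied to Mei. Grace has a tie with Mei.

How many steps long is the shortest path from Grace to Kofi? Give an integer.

2

One shortest route is Grace – Mei – Kofi, which uses 2 edges, and Grace and Kofi are not directly tied, so nothing shorter exists. So d(Grace,Kofi) = 2.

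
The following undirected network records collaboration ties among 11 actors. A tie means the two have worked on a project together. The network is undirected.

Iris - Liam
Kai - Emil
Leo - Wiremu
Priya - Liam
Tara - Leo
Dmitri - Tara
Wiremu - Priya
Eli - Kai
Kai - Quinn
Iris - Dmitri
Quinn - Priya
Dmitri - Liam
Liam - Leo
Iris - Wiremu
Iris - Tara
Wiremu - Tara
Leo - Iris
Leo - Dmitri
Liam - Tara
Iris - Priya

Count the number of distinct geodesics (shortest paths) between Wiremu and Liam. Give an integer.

The shortest distance is 2. The length-2 paths are: Wiremu–Priya–Liam; Wiremu–Leo–Liam; Wiremu–Iris–Liam; Wiremu–Tara–Liam.
That gives 4 distinct shortest paths.

4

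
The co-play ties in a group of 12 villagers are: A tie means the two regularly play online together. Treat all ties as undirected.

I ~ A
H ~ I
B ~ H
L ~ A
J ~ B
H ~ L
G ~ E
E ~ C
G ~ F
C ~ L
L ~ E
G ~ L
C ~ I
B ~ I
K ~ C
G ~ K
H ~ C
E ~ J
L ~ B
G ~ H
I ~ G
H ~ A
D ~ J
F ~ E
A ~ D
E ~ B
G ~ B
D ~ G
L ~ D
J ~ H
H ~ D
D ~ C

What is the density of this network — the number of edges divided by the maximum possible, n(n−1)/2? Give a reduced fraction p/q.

There are 32 edges and 12 nodes, so the maximum possible is C(12,2) = 66.
Density = 32/66 = 16/33.

16/33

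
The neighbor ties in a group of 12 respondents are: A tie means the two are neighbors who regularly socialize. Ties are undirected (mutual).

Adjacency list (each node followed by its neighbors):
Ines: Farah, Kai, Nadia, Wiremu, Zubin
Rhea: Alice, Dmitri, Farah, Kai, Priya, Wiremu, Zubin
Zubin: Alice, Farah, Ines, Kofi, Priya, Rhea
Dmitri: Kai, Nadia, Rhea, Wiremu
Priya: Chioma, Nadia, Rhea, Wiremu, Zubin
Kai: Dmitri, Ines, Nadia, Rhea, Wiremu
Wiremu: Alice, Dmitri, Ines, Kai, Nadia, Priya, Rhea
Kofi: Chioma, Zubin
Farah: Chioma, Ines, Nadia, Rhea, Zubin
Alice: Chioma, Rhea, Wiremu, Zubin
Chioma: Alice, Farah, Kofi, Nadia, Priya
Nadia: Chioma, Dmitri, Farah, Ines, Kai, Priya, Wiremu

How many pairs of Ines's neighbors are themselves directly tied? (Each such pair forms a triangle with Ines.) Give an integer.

Ines's neighbors: Farah, Kai, Nadia, Wiremu, and Zubin.
Neighbor pairs that are themselves tied: Ines–Farah–Nadia; Ines–Farah–Zubin; Ines–Kai–Nadia; Ines–Kai–Wiremu; Ines–Nadia–Wiremu. Each forms one triangle with Ines, for 5 in total.

5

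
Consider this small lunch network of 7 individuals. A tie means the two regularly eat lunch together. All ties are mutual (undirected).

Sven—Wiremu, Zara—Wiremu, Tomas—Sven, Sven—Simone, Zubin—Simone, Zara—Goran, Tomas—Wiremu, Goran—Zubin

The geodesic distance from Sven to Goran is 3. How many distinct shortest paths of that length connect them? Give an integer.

The shortest distance is 3. The length-3 paths are: Sven–Wiremu–Zara–Goran; Sven–Simone–Zubin–Goran.
That gives 2 distinct shortest paths.

2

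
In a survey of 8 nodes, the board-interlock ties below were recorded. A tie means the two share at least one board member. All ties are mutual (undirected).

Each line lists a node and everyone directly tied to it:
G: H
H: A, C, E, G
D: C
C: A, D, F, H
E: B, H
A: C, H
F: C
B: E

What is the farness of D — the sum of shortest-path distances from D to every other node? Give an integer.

Distances from D: A:2, B:4, C:1, E:3, F:2, G:3, H:2.
Sum = 2 + 4 + 1 + 3 + 2 + 3 + 2 = 17.

17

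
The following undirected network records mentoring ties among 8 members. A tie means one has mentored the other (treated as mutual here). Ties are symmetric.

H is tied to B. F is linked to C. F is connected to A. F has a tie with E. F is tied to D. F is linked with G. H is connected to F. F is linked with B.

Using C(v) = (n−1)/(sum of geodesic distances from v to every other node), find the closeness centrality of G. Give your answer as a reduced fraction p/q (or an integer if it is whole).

Distances from G: A:2, B:2, C:2, D:2, E:2, F:1, H:2. Sum = 13.
n = 8, so closeness = 7/13.

7/13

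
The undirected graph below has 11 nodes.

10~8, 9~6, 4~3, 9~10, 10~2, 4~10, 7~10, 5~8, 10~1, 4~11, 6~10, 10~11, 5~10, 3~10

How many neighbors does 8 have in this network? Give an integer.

8 is directly tied to 5 and 10. That is 2 neighbors, so the degree of 8 is 2.

2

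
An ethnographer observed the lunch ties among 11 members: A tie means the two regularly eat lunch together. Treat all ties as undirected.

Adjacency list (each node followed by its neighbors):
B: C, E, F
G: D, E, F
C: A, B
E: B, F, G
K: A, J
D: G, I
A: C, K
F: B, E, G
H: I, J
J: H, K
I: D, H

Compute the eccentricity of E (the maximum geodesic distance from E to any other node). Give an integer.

Distances from E: A:3, B:1, C:2, D:2, F:1, G:1, H:4, I:3, J:5, K:4.
The largest is 5 (to J), so the eccentricity of E is 5.

5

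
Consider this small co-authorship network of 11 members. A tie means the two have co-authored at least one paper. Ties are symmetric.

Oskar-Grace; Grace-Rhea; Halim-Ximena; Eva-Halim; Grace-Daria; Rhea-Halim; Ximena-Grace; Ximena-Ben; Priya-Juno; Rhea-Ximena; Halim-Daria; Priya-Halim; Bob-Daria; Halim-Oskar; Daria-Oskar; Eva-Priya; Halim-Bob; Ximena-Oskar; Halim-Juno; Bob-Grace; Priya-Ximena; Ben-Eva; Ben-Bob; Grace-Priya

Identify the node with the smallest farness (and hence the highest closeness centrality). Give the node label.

Farness (sum of distances to all others) for each node — Ben:18, Bob:16, Daria:16, Eva:17, Grace:14, Halim:12, Juno:19, Oskar:16, Priya:15, Rhea:17, Ximena:14.
The smallest farness is 12, for Halim, so Halim has the highest closeness.

Halim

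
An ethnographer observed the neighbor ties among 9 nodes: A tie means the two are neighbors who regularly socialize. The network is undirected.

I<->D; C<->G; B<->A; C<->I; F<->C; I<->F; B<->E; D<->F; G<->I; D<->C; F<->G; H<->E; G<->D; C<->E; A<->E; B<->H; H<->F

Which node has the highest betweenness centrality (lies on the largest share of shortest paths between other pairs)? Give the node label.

C

Unnormalized betweenness of each node: A:0, B:5/6, C:25/3, D:0, E:49/6, F:5, G:0, H:11/3, I:0.
C has the largest value, 25/3, making it the main broker — the node through which the most shortest paths run.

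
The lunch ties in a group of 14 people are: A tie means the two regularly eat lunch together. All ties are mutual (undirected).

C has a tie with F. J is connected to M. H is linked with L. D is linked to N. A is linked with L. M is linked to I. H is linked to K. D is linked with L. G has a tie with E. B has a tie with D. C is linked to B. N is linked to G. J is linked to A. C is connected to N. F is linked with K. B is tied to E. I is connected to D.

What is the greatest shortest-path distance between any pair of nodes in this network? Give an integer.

5

Eccentricity of each node (its greatest distance to any other): A:4, B:4, C:5, D:3, E:5, F:5, G:5, H:4, I:4, J:5, K:5, L:3, M:5, N:4.
The maximum eccentricity is 5, realized for instance by the pair E–J via E – B – D – L – A – J. So the diameter is 5.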